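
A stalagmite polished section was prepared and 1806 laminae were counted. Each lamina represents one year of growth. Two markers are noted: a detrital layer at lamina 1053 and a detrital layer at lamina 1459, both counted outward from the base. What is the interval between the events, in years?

The two markers are separated by 1459 − 1053 = 406 laminae.
At one lamina per year, 406 years elapsed between them.

406 years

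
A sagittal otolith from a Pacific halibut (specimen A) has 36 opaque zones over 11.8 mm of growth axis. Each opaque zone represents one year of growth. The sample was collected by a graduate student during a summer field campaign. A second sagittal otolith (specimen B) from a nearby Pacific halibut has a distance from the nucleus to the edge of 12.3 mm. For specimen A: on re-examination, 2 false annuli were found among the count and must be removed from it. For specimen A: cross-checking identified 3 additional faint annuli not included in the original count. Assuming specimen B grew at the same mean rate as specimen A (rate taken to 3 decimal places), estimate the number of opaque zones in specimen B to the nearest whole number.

Specimen A: correcting the raw count gives 36 − 2 + 3 = 37 true opaque zones.
A: Extension rate ≈ 11.8 / 37 = 0.319 mm/year.
For B, 12.3 / 0.319 = 38.56 years ≈ 39 opaque zones.

39 opaque zones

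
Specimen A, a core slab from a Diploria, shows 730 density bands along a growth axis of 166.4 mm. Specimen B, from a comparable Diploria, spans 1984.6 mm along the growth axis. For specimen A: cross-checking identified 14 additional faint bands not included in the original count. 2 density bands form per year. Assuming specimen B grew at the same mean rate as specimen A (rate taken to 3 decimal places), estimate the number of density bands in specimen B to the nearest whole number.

8880 density bands

Specimen A: adjusted count: 730 + 14 = 744 density bands.
Specimen A: dividing by 2 density bands per year: 744 / 2 = 372 years.
A: 166.4 mm over 372 years gives 166.4 / 372 ≈ 0.447 mm/yr.
B spans 1984.6 / 0.447 = 4439.82 years; at 2 density bands per year that is 4439.82 × 2 ≈ 8880 density bands.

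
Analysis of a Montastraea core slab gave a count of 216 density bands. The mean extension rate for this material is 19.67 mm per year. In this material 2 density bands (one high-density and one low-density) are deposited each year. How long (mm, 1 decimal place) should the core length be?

216 density bands at 2 per year is 216 / 2 = 108 years.
Predicted length = 19.67 mm/year × 108 years = 2124.4 mm.

2124.4 mm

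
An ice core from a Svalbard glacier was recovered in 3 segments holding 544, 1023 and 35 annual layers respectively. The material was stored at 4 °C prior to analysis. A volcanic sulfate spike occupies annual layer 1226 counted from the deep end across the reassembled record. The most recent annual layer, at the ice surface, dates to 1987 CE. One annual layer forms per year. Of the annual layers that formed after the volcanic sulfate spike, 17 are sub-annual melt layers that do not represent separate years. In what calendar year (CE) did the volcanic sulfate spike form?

1628 CE

Total annual layers = 544 + 1023 + 35 = 1602.
Between annual layer 1226 and the ice surface there are 1602 − 1226 = 376 annual layers.
Removing the 17 false annual layers leaves 376 − 17 = 359 true annual layers beyond the volcanic sulfate spike.
The annual layer at the ice surface is 1987 CE, so the volcanic sulfate spike dates to 1987 − 359 = 1628 CE.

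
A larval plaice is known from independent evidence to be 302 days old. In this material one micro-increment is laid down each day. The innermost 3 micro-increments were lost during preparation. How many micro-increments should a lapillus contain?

299 micro-increments

At one micro-increment per day, 302 days correspond to 302 micro-increments.
302 − 3 missed = 299 micro-increments expected in the prepared section.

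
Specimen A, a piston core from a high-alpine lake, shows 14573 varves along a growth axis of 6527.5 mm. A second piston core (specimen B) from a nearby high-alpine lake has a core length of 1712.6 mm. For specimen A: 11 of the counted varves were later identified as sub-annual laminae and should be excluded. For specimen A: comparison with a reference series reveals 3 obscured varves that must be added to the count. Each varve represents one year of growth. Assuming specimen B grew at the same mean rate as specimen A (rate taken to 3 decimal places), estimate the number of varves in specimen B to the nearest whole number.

Specimen A: true varve count = 14573 − 11 + 3 = 14565.
A: Mean rate = 6527.5 mm / 14565 years ≈ 0.448 mm/year.
Specimen B: 1712.6 mm / 0.448 mm per year = 3822.77 years ≈ 3823 varves.

3823 varves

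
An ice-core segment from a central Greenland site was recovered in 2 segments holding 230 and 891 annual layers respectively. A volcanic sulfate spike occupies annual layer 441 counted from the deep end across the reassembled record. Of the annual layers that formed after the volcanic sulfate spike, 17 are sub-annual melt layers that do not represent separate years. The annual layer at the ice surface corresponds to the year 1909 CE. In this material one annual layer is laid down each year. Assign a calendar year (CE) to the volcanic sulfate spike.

1246 CE

Total annual layers = 230 + 891 = 1121.
Between annual layer 441 and the ice surface there are 1121 − 441 = 680 annual layers.
680 − 17 false = 663 true annual layers after the volcanic sulfate spike.
1909 − 663 = 1246 CE.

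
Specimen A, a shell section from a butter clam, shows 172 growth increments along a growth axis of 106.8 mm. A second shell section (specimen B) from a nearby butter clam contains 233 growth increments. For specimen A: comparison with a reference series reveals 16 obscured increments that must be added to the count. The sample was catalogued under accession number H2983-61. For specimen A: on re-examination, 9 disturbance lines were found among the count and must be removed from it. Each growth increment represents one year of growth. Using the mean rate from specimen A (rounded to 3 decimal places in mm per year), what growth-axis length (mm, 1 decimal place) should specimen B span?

Specimen A: adjusted count: 172 − 9 + 16 = 179 growth increments.
A: Mean rate = 106.8 mm / 179 years ≈ 0.597 mm per year.
B's length ≈ 0.597 × 233 = 139.1 mm.

139.1 mm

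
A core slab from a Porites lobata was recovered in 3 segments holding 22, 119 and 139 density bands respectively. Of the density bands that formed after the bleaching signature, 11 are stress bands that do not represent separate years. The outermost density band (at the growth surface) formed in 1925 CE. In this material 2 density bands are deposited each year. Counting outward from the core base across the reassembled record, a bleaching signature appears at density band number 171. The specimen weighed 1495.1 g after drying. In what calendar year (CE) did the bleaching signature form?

1876 CE

Total density bands = 22 + 119 + 139 = 280.
The bleaching signature sits at density band 171 from the core base, so 280 − 171 = 109 density bands formed after it.
Removing the 11 false density bands leaves 109 − 11 = 98 true density bands beyond the bleaching signature.
Dividing by 2 density bands per year: 98 / 2 = 49 years.
1925 − 49 = 1876 CE.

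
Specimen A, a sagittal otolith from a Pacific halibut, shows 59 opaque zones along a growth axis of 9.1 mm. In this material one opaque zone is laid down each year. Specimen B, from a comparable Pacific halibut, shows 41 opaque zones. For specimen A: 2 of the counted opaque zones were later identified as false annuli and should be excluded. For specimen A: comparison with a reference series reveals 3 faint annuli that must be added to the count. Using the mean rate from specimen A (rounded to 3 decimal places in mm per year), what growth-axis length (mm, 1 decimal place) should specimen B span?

Specimen A: adjusted count: 59 − 2 + 3 = 60 opaque zones.
A: 9.1 mm over 60 years gives 9.1 / 60 ≈ 0.152 mm per year.
For B, 0.152 mm/year × 41 years = 6.2 mm.

6.2 mm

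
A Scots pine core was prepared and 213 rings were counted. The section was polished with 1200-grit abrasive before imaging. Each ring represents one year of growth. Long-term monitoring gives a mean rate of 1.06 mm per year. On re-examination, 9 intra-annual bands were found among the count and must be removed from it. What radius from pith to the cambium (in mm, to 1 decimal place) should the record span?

Adjusted count: 213 − 9 = 204 rings.
Length ≈ 1.06 × 204 = 216.2 mm.

216.2 mm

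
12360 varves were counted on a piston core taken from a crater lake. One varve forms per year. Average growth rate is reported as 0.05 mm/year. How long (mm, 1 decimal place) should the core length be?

12360 years of growth are recorded.
12360 years at 0.05 mm/year gives 0.05 × 12360 = 618.0 mm.

618.0 mm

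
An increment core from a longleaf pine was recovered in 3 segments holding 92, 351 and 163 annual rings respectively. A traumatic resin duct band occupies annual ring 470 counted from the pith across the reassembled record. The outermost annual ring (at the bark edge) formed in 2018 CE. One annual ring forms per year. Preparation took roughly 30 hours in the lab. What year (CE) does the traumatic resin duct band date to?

Total annual rings = 92 + 351 + 163 = 606.
606 − 470 = 136 annual rings lie beyond the traumatic resin duct band toward the bark edge.
Counting back 136 years from 2018 CE places the traumatic resin duct band in 2018 − 136 = 1882 CE.

1882 CE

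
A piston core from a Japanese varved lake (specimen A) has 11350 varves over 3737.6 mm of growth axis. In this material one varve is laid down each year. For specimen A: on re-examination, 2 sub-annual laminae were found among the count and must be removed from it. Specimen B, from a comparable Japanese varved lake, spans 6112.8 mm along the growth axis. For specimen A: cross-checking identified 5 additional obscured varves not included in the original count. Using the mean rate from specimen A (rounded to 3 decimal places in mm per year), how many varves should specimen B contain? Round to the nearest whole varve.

Specimen A: adjusted count: 11350 − 2 + 5 = 11353 varves.
A: 3737.6 mm over 11353 years gives 3737.6 / 11353 ≈ 0.329 mm/yr.
Specimen B: 6112.8 mm / 0.329 mm per year = 18579.94 years ≈ 18580 varves.

18580 varves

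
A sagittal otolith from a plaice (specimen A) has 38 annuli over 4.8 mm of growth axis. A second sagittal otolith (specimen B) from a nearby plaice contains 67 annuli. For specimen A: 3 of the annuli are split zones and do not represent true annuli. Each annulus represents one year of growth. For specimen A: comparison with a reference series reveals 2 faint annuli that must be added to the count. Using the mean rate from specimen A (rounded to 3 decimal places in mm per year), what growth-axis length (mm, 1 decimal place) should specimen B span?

8.7 mm

Specimen A: true annulus count = 38 − 3 + 2 = 37.
A: 4.8 mm over 37 years gives 4.8 / 37 ≈ 0.130 mm/year.
For B, 0.130 mm/year × 67 years = 8.7 mm.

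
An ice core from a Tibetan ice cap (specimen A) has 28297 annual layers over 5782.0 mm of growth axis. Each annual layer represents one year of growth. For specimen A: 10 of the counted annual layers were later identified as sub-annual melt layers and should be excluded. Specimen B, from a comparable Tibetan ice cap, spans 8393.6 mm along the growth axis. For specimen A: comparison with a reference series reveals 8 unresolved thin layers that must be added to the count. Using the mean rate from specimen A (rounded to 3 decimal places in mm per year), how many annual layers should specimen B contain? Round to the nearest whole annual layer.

41145 annual layers

Specimen A: after corrections the count is 28297 − 10 + 8 = 28295 annual layers.
A: Mean rate = 5782.0 mm / 28295 years ≈ 0.204 mm/year.
B spans 8393.6 / 0.204 = 41145.10 years ≈ 41145 annual layers.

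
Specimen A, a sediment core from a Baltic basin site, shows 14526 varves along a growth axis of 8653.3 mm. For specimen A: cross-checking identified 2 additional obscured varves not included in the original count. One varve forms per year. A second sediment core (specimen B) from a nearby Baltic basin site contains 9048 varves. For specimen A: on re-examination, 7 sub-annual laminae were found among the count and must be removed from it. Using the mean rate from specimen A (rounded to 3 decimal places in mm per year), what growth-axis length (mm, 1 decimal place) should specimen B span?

5392.6 mm

Specimen A: adjusted count: 14526 − 7 + 2 = 14521 varves.
A: 8653.3 mm over 14521 years gives 8653.3 / 14521 ≈ 0.596 mm per year.
Length of B = 0.596 × 9048 = 5392.6 mm.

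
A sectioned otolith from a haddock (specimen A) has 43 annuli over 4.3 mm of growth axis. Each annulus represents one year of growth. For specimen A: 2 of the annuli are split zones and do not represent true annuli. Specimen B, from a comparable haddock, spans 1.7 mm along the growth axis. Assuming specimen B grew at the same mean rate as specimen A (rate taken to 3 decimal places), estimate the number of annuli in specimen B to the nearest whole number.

Specimen A: adjusted count: 43 − 2 = 41 annuli.
A: 4.3 mm over 41 years gives 4.3 / 41 ≈ 0.105 mm/year.
For B, 1.7 / 0.105 = 16.19 years ≈ 16 annuli.

16 annuli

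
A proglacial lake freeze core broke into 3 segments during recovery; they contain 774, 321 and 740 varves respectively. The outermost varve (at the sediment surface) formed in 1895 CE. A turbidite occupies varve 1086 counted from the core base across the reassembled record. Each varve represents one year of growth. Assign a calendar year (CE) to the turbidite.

1146 CE

Total varves = 774 + 321 + 740 = 1835.
The turbidite sits at varve 1086 from the core base, so 1835 − 1086 = 749 varves formed after it.
The varve at the sediment surface is 1895 CE, so the turbidite dates to 1895 − 749 = 1146 CE.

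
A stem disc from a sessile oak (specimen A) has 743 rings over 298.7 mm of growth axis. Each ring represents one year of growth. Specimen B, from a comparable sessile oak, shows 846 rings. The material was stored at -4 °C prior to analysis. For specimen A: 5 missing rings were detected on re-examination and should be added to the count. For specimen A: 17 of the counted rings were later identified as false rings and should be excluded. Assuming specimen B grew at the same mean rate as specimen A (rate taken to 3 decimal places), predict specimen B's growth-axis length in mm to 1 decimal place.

Specimen A: adjusted count: 743 − 17 + 5 = 731 rings.
A: Extension rate ≈ 298.7 / 731 = 0.409 mm/yr.
Length of B = 0.409 × 846 = 346.0 mm.

346.0 mm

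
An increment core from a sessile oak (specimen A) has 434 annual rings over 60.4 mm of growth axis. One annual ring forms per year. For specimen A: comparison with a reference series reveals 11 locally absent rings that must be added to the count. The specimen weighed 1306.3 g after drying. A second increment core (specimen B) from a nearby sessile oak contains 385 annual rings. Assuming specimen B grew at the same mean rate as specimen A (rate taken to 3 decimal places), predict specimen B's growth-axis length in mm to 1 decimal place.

Specimen A: true annual ring count = 434 + 11 = 445.
A: 60.4 mm over 445 years gives 60.4 / 445 ≈ 0.136 mm per year.
Length of B = 0.136 × 385 = 52.4 mm.

52.4 mm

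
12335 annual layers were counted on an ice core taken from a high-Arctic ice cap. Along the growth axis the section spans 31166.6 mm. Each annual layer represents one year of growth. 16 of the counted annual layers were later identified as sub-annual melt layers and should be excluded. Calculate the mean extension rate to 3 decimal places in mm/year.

Correcting the raw count gives 12335 − 16 = 12319 true annual layers.
31166.6 mm over 12319 years gives 31166.6 / 12319 ≈ 2.530 mm/year.

2.530 mm/year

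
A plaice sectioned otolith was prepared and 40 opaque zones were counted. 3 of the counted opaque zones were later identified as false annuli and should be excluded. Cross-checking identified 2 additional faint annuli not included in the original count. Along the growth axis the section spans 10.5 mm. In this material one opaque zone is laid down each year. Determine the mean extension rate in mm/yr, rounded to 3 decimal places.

0.269 mm/yr

Correcting the raw count gives 40 − 3 + 2 = 39 true opaque zones.
10.5 mm over 39 years gives 10.5 / 39 ≈ 0.269 mm/yr.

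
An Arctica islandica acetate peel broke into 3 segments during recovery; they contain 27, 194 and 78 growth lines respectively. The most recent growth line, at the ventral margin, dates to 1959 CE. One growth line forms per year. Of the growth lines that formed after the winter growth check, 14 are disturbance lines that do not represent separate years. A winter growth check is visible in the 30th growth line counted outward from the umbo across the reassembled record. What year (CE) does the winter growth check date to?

1704 CE

Total growth lines = 27 + 194 + 78 = 299.
Between growth line 30 and the ventral margin there are 299 − 30 = 269 growth lines.
Excluding 14 false growth lines: 269 − 14 = 255.
Counting back 255 years from 1959 CE places the winter growth check in 1959 − 255 = 1704 CE.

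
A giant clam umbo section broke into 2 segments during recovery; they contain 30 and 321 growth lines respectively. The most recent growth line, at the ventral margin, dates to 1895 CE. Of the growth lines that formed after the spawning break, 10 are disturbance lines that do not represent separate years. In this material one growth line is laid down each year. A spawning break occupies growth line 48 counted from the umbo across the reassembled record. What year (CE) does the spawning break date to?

Total growth lines = 30 + 321 = 351.
The spawning break sits at growth line 48 from the umbo, so 351 − 48 = 303 growth lines formed after it.
Removing the 10 false growth lines leaves 303 − 10 = 293 true growth lines beyond the spawning break.
Counting back 293 years from 1895 CE places the spawning break in 1895 − 293 = 1602 CE.

1602 CE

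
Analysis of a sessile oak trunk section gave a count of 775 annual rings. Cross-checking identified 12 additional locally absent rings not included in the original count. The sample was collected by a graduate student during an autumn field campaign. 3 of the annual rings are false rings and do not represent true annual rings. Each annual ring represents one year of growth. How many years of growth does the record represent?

784 yr

Adjusted count: 775 − 3 + 12 = 784 annual rings.
One annual ring per year makes the duration 784 years.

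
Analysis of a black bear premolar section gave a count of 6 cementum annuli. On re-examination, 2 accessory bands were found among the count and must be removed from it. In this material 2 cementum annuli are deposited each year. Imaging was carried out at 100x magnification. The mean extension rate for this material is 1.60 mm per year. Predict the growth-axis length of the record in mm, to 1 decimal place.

3.2 mm

After corrections the count is 6 − 2 = 4 cementum annuli.
4 cementum annuli at 2 per year is 4 / 2 = 2 years.
2 years at 1.60 mm/year gives 1.60 × 2 = 3.2 mm.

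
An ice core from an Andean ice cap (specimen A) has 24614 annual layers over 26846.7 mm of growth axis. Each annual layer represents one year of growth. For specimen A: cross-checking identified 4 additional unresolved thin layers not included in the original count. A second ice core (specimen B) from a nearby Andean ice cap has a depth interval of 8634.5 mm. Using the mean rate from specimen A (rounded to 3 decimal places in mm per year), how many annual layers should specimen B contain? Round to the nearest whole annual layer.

7914 annual layers

Specimen A: after corrections the count is 24614 + 4 = 24618 annual layers.
A: Extension rate ≈ 26846.7 / 24618 = 1.091 mm/yr.
Specimen B: 8634.5 mm / 1.091 mm per year = 7914.30 years ≈ 7914 annual layers.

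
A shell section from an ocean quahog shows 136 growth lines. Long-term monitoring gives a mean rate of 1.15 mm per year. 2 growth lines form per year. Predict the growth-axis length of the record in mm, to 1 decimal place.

Dividing by 2 growth lines per year: 136 / 2 = 68 years.
Length ≈ 1.15 × 68 = 78.2 mm.

78.2 mm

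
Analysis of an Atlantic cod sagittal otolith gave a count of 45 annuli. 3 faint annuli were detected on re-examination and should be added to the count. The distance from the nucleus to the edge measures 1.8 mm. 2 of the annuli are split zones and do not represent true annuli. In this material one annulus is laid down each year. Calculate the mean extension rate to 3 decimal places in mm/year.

0.039 mm/year

After corrections the count is 45 − 2 + 3 = 46 annuli.
Mean rate = 1.8 mm / 46 years ≈ 0.039 mm/year.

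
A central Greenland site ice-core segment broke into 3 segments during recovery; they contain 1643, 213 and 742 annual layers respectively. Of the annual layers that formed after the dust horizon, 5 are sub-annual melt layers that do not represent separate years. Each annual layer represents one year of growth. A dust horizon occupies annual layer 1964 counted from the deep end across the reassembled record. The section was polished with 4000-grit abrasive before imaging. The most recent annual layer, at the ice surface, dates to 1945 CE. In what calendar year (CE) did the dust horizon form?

1316 CE

Total annual layers = 1643 + 213 + 742 = 2598.
Between annual layer 1964 and the ice surface there are 2598 − 1964 = 634 annual layers.
Removing the 5 false annual layers leaves 634 − 5 = 629 true annual layers beyond the dust horizon.
The annual layer at the ice surface is 1945 CE, so the dust horizon dates to 1945 − 629 = 1316 CE.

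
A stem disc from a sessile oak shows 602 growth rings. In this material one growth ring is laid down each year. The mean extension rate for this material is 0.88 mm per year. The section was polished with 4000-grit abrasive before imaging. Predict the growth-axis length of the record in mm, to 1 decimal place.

The record spans 602 years at 0.88 mm per year.
Length ≈ 0.88 × 602 = 529.8 mm.

529.8 mm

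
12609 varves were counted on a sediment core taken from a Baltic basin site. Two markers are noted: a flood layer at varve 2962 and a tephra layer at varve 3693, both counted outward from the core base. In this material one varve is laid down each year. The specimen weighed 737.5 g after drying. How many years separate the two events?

731 years

3693 − 2962 = 731 varves lie between the two events.
At one varve per year, 731 years elapsed between them.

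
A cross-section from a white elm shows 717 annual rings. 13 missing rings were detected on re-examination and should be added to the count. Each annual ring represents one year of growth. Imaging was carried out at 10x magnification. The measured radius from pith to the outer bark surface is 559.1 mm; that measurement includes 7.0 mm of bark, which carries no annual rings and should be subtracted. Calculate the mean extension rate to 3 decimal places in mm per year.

0.756 mm per year

Adjusted count: 717 + 13 = 730 annual rings.
The growth record spans 559.1 − 7.0 = 552.1 mm.
Mean rate = 552.1 mm / 730 years ≈ 0.756 mm per year.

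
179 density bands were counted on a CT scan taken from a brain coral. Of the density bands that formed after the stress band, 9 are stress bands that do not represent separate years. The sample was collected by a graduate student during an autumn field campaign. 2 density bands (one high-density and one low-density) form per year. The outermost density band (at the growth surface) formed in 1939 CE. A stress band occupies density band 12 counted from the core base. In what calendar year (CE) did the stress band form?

1860 CE

The stress band sits at density band 12 from the core base, so 179 − 12 = 167 density bands formed after it.
167 − 9 false = 158 true density bands after the stress band.
With 2 density bands per year, 158 / 2 = 79 years.
Counting back 79 years from 1939 CE places the stress band in 1939 − 79 = 1860 CE.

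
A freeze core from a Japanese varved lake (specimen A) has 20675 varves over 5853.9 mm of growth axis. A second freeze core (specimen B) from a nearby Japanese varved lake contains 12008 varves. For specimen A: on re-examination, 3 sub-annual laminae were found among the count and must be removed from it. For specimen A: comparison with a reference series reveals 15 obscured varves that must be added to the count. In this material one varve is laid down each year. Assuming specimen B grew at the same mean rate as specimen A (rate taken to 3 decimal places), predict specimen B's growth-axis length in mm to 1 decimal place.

Specimen A: correcting the raw count gives 20675 − 3 + 15 = 20687 true varves.
A: Extension rate ≈ 5853.9 / 20687 = 0.283 mm/yr.
B's length ≈ 0.283 × 12008 = 3398.3 mm.

3398.3 mm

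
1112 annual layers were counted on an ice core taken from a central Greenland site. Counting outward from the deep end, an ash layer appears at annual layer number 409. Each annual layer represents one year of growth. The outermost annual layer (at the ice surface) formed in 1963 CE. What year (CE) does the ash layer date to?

1260 CE

The ash layer sits at annual layer 409 from the deep end, so 1112 − 409 = 703 annual layers formed after it.
The annual layer at the ice surface is 1963 CE, so the ash layer dates to 1963 − 703 = 1260 CE.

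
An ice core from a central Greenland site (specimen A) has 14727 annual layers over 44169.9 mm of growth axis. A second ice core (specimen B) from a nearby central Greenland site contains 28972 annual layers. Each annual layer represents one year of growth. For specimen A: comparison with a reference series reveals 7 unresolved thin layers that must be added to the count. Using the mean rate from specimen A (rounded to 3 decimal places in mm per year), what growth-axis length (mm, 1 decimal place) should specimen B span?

Specimen A: correcting the raw count gives 14727 + 7 = 14734 true annual layers.
A: 44169.9 mm over 14734 years gives 44169.9 / 14734 ≈ 2.998 mm/year.
For B, 2.998 mm/year × 28972 years = 86858.1 mm.

86858.1 mm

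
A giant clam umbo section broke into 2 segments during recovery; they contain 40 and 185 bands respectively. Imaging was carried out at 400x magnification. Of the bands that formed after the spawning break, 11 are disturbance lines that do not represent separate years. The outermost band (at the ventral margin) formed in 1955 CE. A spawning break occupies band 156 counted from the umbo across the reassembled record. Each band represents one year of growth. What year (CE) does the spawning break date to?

1897 CE

Total bands = 40 + 185 = 225.
225 − 156 = 69 bands lie beyond the spawning break toward the ventral margin.
Removing the 11 false bands leaves 69 − 11 = 58 true bands beyond the spawning break.
The band at the ventral margin is 1955 CE, so the spawning break dates to 1955 − 58 = 1897 CE.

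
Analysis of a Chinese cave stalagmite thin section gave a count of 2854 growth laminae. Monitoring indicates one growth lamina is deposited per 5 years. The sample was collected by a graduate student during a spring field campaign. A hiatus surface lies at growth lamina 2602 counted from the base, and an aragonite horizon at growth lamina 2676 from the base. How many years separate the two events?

370 years

Separation: 2676 − 2602 = 74 growth laminae.
Multiplying by 5 years per growth lamina: 74 × 5 = 370 years.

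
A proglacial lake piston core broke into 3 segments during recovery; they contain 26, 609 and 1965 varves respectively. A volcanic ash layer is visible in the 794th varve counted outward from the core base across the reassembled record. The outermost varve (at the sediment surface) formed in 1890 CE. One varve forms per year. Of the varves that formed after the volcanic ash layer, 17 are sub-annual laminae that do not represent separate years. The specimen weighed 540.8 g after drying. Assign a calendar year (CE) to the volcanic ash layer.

Total varves = 26 + 609 + 1965 = 2600.
The volcanic ash layer sits at varve 794 from the core base, so 2600 − 794 = 1806 varves formed after it.
Excluding 17 false varves: 1806 − 17 = 1789.
1890 − 1789 = 101 CE.

101 CE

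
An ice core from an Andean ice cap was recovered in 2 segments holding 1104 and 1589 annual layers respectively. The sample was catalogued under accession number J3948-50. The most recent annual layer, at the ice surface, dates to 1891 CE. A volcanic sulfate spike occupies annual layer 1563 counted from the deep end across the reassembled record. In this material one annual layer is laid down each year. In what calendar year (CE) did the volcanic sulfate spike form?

761 CE

Total annual layers = 1104 + 1589 = 2693.
The volcanic sulfate spike sits at annual layer 1563 from the deep end, so 2693 − 1563 = 1130 annual layers formed after it.
The annual layer at the ice surface is 1891 CE, so the volcanic sulfate spike dates to 1891 − 1130 = 761 CE.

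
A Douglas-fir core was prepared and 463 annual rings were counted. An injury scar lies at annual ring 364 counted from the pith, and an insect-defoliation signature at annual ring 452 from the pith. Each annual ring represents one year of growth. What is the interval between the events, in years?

452 − 364 = 88 annual rings lie between the two events.
At one annual ring per year, 88 years elapsed between them.

88 yr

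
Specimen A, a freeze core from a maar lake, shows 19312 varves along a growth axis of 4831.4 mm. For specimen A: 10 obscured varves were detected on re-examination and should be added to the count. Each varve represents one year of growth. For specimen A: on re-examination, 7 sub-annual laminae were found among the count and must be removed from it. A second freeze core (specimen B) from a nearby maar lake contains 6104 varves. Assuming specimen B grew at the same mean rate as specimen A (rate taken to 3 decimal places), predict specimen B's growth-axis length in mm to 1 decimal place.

1526.0 mm

Specimen A: correcting the raw count gives 19312 − 7 + 10 = 19315 true varves.
A: 4831.4 mm over 19315 years gives 4831.4 / 19315 ≈ 0.250 mm/year.
B's length ≈ 0.250 × 6104 = 1526.0 mm.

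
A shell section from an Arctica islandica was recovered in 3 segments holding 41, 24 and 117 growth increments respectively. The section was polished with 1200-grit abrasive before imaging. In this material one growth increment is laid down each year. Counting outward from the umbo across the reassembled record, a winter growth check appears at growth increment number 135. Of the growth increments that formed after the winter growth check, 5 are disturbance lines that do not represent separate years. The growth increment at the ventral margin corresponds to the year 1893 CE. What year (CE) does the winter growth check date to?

1851 CE

Total growth increments = 41 + 24 + 117 = 182.
Between growth increment 135 and the ventral margin there are 182 − 135 = 47 growth increments.
Excluding 5 false growth increments: 47 − 5 = 42.
1893 − 42 = 1851 CE.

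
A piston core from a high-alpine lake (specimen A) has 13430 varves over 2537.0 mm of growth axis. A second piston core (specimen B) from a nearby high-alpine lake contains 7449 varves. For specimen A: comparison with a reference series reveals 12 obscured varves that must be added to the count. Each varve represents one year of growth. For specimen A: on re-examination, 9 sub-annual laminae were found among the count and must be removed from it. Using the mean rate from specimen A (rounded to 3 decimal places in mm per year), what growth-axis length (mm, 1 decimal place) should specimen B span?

1407.9 mm

Specimen A: adjusted count: 13430 − 9 + 12 = 13433 varves.
A: 2537.0 mm over 13433 years gives 2537.0 / 13433 ≈ 0.189 mm/yr.
For B, 0.189 mm/year × 7449 years = 1407.9 mm.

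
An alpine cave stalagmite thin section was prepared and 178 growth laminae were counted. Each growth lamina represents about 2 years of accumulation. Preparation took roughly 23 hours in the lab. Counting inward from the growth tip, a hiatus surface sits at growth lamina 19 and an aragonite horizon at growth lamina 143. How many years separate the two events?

Separation: 143 − 19 = 124 growth laminae.
124 growth laminae at 2 years each span 124 × 2 = 248 years.

248 yr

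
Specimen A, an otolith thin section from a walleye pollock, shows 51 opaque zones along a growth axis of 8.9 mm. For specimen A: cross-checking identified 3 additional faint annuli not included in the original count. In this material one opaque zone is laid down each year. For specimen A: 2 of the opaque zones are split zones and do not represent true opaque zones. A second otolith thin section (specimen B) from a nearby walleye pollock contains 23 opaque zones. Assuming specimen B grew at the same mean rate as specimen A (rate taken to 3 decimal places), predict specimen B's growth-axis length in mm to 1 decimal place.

Specimen A: after corrections the count is 51 − 2 + 3 = 52 opaque zones.
A: Mean rate = 8.9 mm / 52 years ≈ 0.171 mm/yr.
B's length ≈ 0.171 × 23 = 3.9 mm.

3.9 mm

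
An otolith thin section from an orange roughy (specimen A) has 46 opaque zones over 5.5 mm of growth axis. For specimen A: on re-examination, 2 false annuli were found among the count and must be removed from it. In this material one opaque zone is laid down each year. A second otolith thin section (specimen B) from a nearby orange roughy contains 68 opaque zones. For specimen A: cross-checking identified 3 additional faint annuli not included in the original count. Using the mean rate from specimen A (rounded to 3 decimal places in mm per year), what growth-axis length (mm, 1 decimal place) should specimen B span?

Specimen A: correcting the raw count gives 46 − 2 + 3 = 47 true opaque zones.
A: 5.5 mm over 47 years gives 5.5 / 47 ≈ 0.117 mm per year.
For B, 0.117 mm/year × 68 years = 8.0 mm.

8.0 mm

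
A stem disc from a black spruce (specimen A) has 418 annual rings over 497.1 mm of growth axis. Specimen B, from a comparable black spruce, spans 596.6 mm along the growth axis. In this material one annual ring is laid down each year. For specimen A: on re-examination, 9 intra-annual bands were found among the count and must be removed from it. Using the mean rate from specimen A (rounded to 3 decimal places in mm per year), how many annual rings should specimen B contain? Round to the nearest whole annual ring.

Specimen A: after corrections the count is 418 − 9 = 409 annual rings.
A: 497.1 mm over 409 years gives 497.1 / 409 ≈ 1.215 mm/year.
B spans 596.6 / 1.215 = 491.03 years ≈ 491 annual rings.

491 annual rings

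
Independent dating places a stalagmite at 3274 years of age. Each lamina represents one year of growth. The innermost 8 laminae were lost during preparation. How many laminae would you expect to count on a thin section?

3266 laminae

At one lamina per year, 3274 years correspond to 3274 laminae.
Subtracting the 8 laminae not captured gives 3274 − 8 = 3266 laminae in the record.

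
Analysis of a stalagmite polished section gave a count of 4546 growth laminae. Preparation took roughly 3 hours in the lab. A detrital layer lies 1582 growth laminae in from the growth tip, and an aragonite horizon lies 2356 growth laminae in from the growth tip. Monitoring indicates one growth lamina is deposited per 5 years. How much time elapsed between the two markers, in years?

3870 yr

The two markers are separated by 2356 − 1582 = 774 growth laminae.
774 growth laminae at 5 years each span 774 × 5 = 3870 years.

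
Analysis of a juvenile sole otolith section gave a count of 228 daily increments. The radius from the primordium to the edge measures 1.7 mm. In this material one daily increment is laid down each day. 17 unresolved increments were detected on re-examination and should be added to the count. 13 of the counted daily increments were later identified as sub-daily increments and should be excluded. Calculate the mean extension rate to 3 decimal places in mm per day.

Correcting the raw count gives 228 − 13 + 17 = 232 true daily increments.
Extension rate ≈ 1.7 / 232 = 0.007 mm per day.

0.007 mm per day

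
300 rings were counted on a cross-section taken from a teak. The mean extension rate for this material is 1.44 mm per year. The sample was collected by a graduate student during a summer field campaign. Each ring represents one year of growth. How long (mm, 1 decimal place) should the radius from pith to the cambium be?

432.0 mm

The record spans 300 years at 1.44 mm per year.
300 years at 1.44 mm/year gives 1.44 × 300 = 432.0 mm.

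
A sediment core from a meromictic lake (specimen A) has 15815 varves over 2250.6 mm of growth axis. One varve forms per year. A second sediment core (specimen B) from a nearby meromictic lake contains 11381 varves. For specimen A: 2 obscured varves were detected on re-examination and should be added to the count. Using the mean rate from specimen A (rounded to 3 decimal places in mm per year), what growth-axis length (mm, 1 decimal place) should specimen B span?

Specimen A: adjusted count: 15815 + 2 = 15817 varves.
A: Mean rate = 2250.6 mm / 15817 years ≈ 0.142 mm per year.
Length of B = 0.142 × 11381 = 1616.1 mm.

1616.1 mm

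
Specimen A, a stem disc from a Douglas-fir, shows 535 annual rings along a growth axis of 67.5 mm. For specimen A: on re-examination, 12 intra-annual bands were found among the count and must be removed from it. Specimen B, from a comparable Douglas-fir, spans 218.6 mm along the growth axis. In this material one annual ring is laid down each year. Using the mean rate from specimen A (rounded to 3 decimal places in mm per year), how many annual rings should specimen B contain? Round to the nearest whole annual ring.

1695 annual rings

Specimen A: correcting the raw count gives 535 − 12 = 523 true annual rings.
A: Extension rate ≈ 67.5 / 523 = 0.129 mm per year.
B spans 218.6 / 0.129 = 1694.57 years ≈ 1695 annual rings.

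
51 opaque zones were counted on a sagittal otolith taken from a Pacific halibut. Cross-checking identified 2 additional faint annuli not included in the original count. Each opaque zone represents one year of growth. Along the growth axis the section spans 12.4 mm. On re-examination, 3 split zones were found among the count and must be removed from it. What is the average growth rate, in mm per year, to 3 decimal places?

0.248 mm per year

Adjusted count: 51 − 3 + 2 = 50 opaque zones.
12.4 mm over 50 years gives 12.4 / 50 ≈ 0.248 mm per year.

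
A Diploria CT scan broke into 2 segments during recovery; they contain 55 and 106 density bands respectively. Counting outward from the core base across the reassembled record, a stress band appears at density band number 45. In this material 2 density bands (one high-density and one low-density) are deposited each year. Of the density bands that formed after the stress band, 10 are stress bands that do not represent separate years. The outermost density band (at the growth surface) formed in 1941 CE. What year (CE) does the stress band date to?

Total density bands = 55 + 106 = 161.
161 − 45 = 116 density bands lie beyond the stress band toward the growth surface.
Excluding 10 false density bands: 116 − 10 = 106.
Dividing by 2 density bands per year: 106 / 2 = 53 years.
Counting back 53 years from 1941 CE places the stress band in 1941 − 53 = 1888 CE.

1888 CE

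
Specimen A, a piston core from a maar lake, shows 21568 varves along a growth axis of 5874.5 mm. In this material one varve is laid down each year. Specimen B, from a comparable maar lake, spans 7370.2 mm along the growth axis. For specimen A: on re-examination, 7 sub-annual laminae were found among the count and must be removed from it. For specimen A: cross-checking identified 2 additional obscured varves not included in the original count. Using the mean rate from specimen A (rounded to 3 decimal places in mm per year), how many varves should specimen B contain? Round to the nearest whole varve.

Specimen A: correcting the raw count gives 21568 − 7 + 2 = 21563 true varves.
A: Mean rate = 5874.5 mm / 21563 years ≈ 0.272 mm/yr.
B spans 7370.2 / 0.272 = 27096.32 years ≈ 27096 varves.

27096 varves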